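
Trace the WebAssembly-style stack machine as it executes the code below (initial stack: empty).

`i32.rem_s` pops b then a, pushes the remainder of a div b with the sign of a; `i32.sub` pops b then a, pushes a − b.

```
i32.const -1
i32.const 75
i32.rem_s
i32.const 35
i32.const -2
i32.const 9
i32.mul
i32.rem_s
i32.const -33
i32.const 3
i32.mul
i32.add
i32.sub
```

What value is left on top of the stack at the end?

i32.const -1   [-1]
i32.const 75   [-1, 75]
i32.rem_s      [-1]
i32.const 35   [-1, 35]
i32.const -2   [-1, 35, -2]
i32.const 9    [-1, 35, -2, 9]
i32.mul        [-1, 35, -18]
i32.rem_s      [-1, 17]
i32.const -33  [-1, 17, -33]
i32.const 3    [-1, 17, -33, 3]
i32.mul        [-1, 17, -99]
i32.add        [-1, -82]
i32.sub        [81]

81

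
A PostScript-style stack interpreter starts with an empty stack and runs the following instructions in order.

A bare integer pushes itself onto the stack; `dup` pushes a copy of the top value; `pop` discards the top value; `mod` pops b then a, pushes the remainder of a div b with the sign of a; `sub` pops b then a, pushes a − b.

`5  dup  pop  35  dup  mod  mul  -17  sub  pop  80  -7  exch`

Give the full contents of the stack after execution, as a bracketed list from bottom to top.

[-7, 80]

5    : 5
dup  : 5 5
pop  : 5
35   : 5 35
dup  : 5 35 35
mod  : 5 0
mul  : 0
-17  : 0 -17
sub  : 17
pop  : (empty)
80   : 80
-7   : 80 -7
exch : -7 80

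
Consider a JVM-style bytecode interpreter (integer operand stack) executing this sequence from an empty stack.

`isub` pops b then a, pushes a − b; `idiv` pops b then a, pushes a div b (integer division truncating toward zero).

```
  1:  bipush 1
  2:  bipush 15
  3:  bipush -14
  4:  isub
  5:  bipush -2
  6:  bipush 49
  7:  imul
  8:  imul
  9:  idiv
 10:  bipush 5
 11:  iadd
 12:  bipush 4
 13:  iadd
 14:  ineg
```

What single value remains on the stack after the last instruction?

bipush 1   → [1]
bipush 15  → [1, 15]
bipush -14 → [1, 15, -14]
isub       → [1, 29]
bipush -2  → [1, 29, -2]
bipush 49  → [1, 29, -2, 49]
imul       → [1, 29, -98]
imul       → [1, -2842]
idiv       → [0]
bipush 5   → [0, 5]
iadd       → [5]
bipush 4   → [5, 4]
iadd       → [9]
ineg       → [-9]

-9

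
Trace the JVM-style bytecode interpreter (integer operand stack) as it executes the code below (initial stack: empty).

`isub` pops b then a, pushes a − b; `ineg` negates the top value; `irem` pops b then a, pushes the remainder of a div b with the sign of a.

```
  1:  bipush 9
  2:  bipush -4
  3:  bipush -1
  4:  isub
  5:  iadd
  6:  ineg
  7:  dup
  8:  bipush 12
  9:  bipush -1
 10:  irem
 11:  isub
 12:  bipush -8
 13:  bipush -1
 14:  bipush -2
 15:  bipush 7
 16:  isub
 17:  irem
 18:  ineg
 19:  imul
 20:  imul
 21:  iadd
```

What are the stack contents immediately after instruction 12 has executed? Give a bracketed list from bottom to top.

bipush 9  → 9
bipush -4 → 9 -4
bipush -1 → 9 -4 -1
isub      → 9 -3
iadd      → 6
ineg      → -6
dup       → -6 -6
bipush 12 → -6 -6 12
bipush -1 → -6 -6 12 -1
irem      → -6 -6 0
isub      → -6 -6
bipush -8 → -6 -6 -8

[-6, -6, -8]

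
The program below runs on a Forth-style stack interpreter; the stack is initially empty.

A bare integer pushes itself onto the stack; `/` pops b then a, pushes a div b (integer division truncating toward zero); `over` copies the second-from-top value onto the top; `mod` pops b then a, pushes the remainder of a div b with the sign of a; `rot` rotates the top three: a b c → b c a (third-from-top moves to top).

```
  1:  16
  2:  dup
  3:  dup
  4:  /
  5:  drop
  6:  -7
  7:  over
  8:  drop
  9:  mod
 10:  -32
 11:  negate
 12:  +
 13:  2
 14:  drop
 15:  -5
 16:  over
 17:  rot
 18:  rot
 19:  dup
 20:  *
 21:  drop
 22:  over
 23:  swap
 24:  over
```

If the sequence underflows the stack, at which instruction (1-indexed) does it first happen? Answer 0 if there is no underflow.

0

16      16
dup     16 16
dup     16 16 16
/       16 1
drop    16
-7      16 -7
over    16 -7 16
drop    16 -7
mod     2
-32     2 -32
negate  2 32
+       34
2       34 2
drop    34
-5      34 -5
over    34 -5 34
rot     -5 34 34
rot     34 34 -5
dup     34 34 -5 -5
*       34 34 25
drop    34 34
over    34 34 34
swap    34 34 34
over    34 34 34 34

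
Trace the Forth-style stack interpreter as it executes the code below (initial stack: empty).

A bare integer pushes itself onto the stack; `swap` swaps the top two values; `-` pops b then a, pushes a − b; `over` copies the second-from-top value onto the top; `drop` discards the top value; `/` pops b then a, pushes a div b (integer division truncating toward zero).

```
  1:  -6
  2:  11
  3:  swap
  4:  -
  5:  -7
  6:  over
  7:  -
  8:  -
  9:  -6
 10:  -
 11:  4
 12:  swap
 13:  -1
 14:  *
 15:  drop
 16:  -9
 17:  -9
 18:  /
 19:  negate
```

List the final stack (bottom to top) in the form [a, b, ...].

[4, -1]

-6     → [-6]
11     → [-6, 11]
swap   → [11, -6]
-      → [17]
-7     → [17, -7]
over   → [17, -7, 17]
-      → [17, -24]
-      → [41]
-6     → [41, -6]
-      → [47]
4      → [47, 4]
swap   → [4, 47]
-1     → [4, 47, -1]
*      → [4, -47]
drop   → [4]
-9     → [4, -9]
-9     → [4, -9, -9]
/      → [4, 1]
negate → [4, -1]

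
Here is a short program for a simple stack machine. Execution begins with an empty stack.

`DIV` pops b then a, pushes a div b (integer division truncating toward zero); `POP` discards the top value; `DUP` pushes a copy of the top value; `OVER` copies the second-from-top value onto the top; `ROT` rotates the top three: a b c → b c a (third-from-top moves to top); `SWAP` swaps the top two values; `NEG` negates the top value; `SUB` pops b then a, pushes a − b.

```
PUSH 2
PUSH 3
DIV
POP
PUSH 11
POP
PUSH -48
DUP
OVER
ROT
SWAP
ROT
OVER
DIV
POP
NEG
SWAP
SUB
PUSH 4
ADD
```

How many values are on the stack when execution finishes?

1

PUSH 2   -> 2
PUSH 3   -> 2 3
DIV      -> 0
POP      -> (empty)
PUSH 11  -> 11
POP      -> (empty)
PUSH -48 -> -48
DUP      -> -48 -48
OVER     -> -48 -48 -48
ROT      -> -48 -48 -48
SWAP     -> -48 -48 -48
ROT      -> -48 -48 -48
OVER     -> -48 -48 -48 -48
DIV      -> -48 -48 1
POP      -> -48 -48
NEG      -> -48 48
SWAP     -> 48 -48
SUB      -> 96
PUSH 4   -> 96 4
ADD      -> 100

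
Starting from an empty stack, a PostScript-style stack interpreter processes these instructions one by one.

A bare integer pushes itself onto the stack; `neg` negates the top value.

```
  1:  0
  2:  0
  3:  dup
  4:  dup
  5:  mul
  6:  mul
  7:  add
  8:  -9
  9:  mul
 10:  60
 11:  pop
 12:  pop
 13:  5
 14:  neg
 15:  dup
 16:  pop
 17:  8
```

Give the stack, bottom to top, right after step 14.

0    [0]
0    [0, 0]
dup  [0, 0, 0]
dup  [0, 0, 0, 0]
mul  [0, 0, 0]
mul  [0, 0]
add  [0]
-9   [0, -9]
mul  [0]
60   [0, 60]
pop  [0]
pop  []
5    [5]
neg  [-5]

[-5]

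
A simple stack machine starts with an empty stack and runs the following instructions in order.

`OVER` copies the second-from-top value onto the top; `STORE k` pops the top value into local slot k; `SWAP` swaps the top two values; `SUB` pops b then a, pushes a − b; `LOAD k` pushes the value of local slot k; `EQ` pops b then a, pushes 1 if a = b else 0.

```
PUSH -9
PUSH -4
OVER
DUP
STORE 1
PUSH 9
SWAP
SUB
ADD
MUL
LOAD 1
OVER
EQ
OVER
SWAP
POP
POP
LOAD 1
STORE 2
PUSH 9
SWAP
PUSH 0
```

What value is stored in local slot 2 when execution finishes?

-9

PUSH -9 -> -9
PUSH -4 -> -9 -4
OVER    -> -9 -4 -9
DUP     -> -9 -4 -9 -9
STORE 1 -> -9 -4 -9
PUSH 9  -> -9 -4 -9 9
SWAP    -> -9 -4 9 -9
SUB     -> -9 -4 18
ADD     -> -9 14
MUL     -> -126
LOAD 1  -> -126 -9
OVER    -> -126 -9 -126
EQ      -> -126 0
OVER    -> -126 0 -126
SWAP    -> -126 -126 0
POP     -> -126 -126
POP     -> -126
LOAD 1  -> -126 -9
STORE 2 -> -126
PUSH 9  -> -126 9
SWAP    -> 9 -126
PUSH 0  -> 9 -126 0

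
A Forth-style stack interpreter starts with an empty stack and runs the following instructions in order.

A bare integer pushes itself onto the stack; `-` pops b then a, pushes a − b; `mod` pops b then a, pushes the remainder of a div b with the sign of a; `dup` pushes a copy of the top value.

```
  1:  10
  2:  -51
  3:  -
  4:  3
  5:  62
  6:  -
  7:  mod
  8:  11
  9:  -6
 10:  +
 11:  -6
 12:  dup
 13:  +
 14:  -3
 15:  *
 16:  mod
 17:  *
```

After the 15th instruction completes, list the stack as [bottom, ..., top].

10  → 10
-51 → 10 -51
-   → 61
3   → 61 3
62  → 61 3 62
-   → 61 -59
mod → 2
11  → 2 11
-6  → 2 11 -6
+   → 2 5
-6  → 2 5 -6
dup → 2 5 -6 -6
+   → 2 5 -12
-3  → 2 5 -12 -3
*   → 2 5 36

[2, 5, 36]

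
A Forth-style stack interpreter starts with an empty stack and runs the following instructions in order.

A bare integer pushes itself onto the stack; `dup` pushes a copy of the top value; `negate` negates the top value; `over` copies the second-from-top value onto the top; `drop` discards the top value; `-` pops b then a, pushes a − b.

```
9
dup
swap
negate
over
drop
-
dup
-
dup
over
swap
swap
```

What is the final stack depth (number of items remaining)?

9      → 9
dup    → 9 9
swap   → 9 9
negate → 9 -9
over   → 9 -9 9
drop   → 9 -9
-      → 18
dup    → 18 18
-      → 0
dup    → 0 0
over   → 0 0 0
swap   → 0 0 0
swap   → 0 0 0

3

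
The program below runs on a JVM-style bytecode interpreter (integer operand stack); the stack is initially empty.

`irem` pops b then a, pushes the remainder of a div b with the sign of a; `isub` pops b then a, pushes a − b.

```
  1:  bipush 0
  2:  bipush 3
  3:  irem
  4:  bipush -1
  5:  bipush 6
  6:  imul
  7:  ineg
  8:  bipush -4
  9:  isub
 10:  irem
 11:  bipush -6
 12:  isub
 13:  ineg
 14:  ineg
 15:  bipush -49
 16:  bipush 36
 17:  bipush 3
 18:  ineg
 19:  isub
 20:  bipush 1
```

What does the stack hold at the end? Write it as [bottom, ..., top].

bipush 0    [0]
bipush 3    [0, 3]
irem        [0]
bipush -1   [0, -1]
bipush 6    [0, -1, 6]
imul        [0, -6]
ineg        [0, 6]
bipush -4   [0, 6, -4]
isub        [0, 10]
irem        [0]
bipush -6   [0, -6]
isub        [6]
ineg        [-6]
ineg        [6]
bipush -49  [6, -49]
bipush 36   [6, -49, 36]
bipush 3    [6, -49, 36, 3]
ineg        [6, -49, 36, -3]
isub        [6, -49, 39]
bipush 1    [6, -49, 39, 1]

[6, -49, 39, 1]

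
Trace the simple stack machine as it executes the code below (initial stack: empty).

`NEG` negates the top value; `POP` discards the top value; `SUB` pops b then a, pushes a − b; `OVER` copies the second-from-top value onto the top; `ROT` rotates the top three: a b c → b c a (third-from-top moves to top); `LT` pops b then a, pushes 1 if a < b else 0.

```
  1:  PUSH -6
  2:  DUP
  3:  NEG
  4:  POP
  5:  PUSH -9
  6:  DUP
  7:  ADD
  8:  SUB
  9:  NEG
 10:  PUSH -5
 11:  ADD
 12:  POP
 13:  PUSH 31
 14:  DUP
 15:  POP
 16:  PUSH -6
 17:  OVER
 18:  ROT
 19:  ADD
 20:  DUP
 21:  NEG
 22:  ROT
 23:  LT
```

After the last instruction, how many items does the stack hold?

2

PUSH -6 -> [-6]
DUP     -> [-6, -6]
NEG     -> [-6, 6]
POP     -> [-6]
PUSH -9 -> [-6, -9]
DUP     -> [-6, -9, -9]
ADD     -> [-6, -18]
SUB     -> [12]
NEG     -> [-12]
PUSH -5 -> [-12, -5]
ADD     -> [-17]
POP     -> []
PUSH 31 -> [31]
DUP     -> [31, 31]
POP     -> [31]
PUSH -6 -> [31, -6]
OVER    -> [31, -6, 31]
ROT     -> [-6, 31, 31]
ADD     -> [-6, 62]
DUP     -> [-6, 62, 62]
NEG     -> [-6, 62, -62]
ROT     -> [62, -62, -6]
LT      -> [62, 1]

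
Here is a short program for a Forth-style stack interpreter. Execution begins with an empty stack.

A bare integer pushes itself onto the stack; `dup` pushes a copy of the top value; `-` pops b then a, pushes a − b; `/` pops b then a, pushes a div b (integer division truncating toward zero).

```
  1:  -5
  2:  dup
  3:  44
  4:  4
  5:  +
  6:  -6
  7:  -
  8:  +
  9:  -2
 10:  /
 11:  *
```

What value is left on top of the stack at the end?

120

-5  -> -5
dup -> -5 -5
44  -> -5 -5 44
4   -> -5 -5 44 4
+   -> -5 -5 48
-6  -> -5 -5 48 -6
-   -> -5 -5 54
+   -> -5 49
-2  -> -5 49 -2
/   -> -5 -24
*   -> 120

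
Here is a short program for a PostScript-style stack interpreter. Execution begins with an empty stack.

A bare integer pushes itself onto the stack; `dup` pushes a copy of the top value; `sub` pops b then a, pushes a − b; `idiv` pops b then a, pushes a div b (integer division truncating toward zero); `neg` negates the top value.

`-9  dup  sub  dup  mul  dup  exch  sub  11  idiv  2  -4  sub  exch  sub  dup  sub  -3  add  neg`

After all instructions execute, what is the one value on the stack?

3

-9   -> [-9]
dup  -> [-9, -9]
sub  -> [0]
dup  -> [0, 0]
mul  -> [0]
dup  -> [0, 0]
exch -> [0, 0]
sub  -> [0]
11   -> [0, 11]
idiv -> [0]
2    -> [0, 2]
-4   -> [0, 2, -4]
sub  -> [0, 6]
exch -> [6, 0]
sub  -> [6]
dup  -> [6, 6]
sub  -> [0]
-3   -> [0, -3]
add  -> [-3]
neg  -> [3]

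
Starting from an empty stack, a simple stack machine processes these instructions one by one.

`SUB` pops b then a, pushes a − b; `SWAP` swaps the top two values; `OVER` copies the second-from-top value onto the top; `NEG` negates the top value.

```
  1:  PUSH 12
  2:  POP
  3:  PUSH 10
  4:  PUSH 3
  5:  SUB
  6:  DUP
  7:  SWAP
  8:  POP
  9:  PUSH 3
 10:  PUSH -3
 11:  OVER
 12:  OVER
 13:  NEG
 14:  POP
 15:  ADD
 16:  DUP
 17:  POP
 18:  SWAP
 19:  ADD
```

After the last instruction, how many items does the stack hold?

PUSH 12 : [12]
POP     : []
PUSH 10 : [10]
PUSH 3  : [10, 3]
SUB     : [7]
DUP     : [7, 7]
SWAP    : [7, 7]
POP     : [7]
PUSH 3  : [7, 3]
PUSH -3 : [7, 3, -3]
OVER    : [7, 3, -3, 3]
OVER    : [7, 3, -3, 3, -3]
NEG     : [7, 3, -3, 3, 3]
POP     : [7, 3, -3, 3]
ADD     : [7, 3, 0]
DUP     : [7, 3, 0, 0]
POP     : [7, 3, 0]
SWAP    : [7, 0, 3]
ADD     : [7, 3]

2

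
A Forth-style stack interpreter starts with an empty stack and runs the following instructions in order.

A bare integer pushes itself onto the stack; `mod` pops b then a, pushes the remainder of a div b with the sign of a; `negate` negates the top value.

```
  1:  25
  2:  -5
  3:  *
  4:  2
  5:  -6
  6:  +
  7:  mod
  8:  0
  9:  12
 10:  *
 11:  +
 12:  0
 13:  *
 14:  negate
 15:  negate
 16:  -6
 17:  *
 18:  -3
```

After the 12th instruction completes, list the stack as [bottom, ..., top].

[-1, 0]

25  : [25]
-5  : [25, -5]
*   : [-125]
2   : [-125, 2]
-6  : [-125, 2, -6]
+   : [-125, -4]
mod : [-1]
0   : [-1, 0]
12  : [-1, 0, 12]
*   : [-1, 0]
+   : [-1]
0   : [-1, 0]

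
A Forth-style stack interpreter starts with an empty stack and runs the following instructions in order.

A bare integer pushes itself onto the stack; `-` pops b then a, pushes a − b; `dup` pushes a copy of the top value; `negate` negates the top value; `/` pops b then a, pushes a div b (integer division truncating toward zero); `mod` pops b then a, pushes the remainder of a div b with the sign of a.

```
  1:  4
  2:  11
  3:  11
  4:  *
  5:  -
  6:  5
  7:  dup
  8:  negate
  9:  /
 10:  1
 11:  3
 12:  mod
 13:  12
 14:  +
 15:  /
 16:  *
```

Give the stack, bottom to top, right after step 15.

4      → [4]
11     → [4, 11]
11     → [4, 11, 11]
*      → [4, 121]
-      → [-117]
5      → [-117, 5]
dup    → [-117, 5, 5]
negate → [-117, 5, -5]
/      → [-117, -1]
1      → [-117, -1, 1]
3      → [-117, -1, 1, 3]
mod    → [-117, -1, 1]
12     → [-117, -1, 1, 12]
+      → [-117, -1, 13]
/      → [-117, 0]

[-117, 0]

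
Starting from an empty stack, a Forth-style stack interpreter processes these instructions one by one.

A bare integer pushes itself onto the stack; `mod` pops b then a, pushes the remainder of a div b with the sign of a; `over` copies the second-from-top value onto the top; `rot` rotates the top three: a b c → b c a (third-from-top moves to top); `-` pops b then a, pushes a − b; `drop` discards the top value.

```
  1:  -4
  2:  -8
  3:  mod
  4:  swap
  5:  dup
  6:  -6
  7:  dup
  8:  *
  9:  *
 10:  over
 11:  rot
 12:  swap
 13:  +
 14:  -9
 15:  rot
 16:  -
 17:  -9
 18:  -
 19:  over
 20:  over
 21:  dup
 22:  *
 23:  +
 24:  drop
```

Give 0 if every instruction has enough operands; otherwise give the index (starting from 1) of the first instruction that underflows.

4

-4  → -4
-8  → -4 -8
mod → -4
swap  — needs 2 operands, stack has 1 → underflow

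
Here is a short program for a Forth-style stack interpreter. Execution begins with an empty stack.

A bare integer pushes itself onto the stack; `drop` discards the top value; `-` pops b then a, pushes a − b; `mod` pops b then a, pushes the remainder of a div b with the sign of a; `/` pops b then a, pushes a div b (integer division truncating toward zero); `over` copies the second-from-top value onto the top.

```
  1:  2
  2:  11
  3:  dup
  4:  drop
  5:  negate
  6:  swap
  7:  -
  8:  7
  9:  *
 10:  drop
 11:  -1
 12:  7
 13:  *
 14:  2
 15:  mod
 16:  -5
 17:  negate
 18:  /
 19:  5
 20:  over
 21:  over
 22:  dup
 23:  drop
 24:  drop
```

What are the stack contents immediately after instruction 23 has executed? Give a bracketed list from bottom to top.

2       2
11      2 11
dup     2 11 11
drop    2 11
negate  2 -11
swap    -11 2
-       -13
7       -13 7
*       -91
drop    (empty)
-1      -1
7       -1 7
*       -7
2       -7 2
mod     -1
-5      -1 -5
negate  -1 5
/       0
5       0 5
over    0 5 0
over    0 5 0 5
dup     0 5 0 5 5
drop    0 5 0 5

[0, 5, 0, 5]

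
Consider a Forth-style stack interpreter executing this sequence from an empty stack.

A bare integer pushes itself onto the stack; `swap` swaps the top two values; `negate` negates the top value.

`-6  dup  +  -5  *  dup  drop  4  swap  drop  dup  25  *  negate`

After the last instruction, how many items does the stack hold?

-6     -> [-6]
dup    -> [-6, -6]
+      -> [-12]
-5     -> [-12, -5]
*      -> [60]
dup    -> [60, 60]
drop   -> [60]
4      -> [60, 4]
swap   -> [4, 60]
drop   -> [4]
dup    -> [4, 4]
25     -> [4, 4, 25]
*      -> [4, 100]
negate -> [4, -100]

2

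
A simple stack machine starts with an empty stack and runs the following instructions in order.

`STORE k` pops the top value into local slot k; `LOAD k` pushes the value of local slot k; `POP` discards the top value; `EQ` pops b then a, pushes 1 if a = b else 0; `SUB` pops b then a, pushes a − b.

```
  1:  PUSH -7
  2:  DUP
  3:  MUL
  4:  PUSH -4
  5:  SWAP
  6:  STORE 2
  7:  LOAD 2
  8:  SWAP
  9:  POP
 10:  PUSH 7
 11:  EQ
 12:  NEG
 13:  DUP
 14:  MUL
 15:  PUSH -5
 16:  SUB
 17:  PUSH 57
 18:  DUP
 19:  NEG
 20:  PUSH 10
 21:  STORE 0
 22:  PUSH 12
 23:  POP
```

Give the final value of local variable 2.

49

PUSH -7 : -7
DUP     : -7 -7
MUL     : 49
PUSH -4 : 49 -4
SWAP    : -4 49
STORE 2 : -4
LOAD 2  : -4 49
SWAP    : 49 -4
POP     : 49
PUSH 7  : 49 7
EQ      : 0
NEG     : 0
DUP     : 0 0
MUL     : 0
PUSH -5 : 0 -5
SUB     : 5
PUSH 57 : 5 57
DUP     : 5 57 57
NEG     : 5 57 -57
PUSH 10 : 5 57 -57 10
STORE 0 : 5 57 -57
PUSH 12 : 5 57 -57 12
POP     : 5 57 -57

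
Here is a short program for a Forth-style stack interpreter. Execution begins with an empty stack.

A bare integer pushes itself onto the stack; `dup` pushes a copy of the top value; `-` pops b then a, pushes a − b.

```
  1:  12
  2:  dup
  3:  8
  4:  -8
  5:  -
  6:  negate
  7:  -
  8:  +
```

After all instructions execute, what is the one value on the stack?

40

12     -> [12]
dup    -> [12, 12]
8      -> [12, 12, 8]
-8     -> [12, 12, 8, -8]
-      -> [12, 12, 16]
negate -> [12, 12, -16]
-      -> [12, 28]
+      -> [40]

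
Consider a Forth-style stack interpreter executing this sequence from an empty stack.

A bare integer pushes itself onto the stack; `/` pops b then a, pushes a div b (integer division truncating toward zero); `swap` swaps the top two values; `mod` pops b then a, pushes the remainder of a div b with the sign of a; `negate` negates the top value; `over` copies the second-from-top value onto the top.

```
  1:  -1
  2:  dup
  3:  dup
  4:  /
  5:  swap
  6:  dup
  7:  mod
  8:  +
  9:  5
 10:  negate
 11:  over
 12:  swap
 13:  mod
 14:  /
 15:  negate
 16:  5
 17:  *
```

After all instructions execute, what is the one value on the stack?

-5

-1     : [-1]
dup    : [-1, -1]
dup    : [-1, -1, -1]
/      : [-1, 1]
swap   : [1, -1]
dup    : [1, -1, -1]
mod    : [1, 0]
+      : [1]
5      : [1, 5]
negate : [1, -5]
over   : [1, -5, 1]
swap   : [1, 1, -5]
mod    : [1, 1]
/      : [1]
negate : [-1]
5      : [-1, 5]
*      : [-5]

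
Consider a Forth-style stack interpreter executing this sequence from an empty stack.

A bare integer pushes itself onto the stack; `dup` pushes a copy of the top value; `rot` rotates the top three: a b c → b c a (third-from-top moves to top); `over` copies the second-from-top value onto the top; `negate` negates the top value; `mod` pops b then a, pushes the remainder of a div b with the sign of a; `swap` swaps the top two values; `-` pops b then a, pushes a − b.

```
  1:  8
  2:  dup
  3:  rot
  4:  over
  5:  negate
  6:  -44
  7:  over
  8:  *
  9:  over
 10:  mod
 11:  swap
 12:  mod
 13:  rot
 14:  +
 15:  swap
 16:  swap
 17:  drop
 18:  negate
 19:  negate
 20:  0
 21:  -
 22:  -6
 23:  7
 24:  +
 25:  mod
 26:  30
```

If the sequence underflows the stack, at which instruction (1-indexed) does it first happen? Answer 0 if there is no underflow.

8   → 8
dup → 8 8
rot  — needs 3 operands, stack has 2 → underflow

3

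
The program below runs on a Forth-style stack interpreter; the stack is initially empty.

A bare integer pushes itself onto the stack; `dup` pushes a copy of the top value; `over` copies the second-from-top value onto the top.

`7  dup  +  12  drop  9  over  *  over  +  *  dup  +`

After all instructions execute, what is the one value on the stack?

3920

7     7
dup   7 7
+     14
12    14 12
drop  14
9     14 9
over  14 9 14
*     14 126
over  14 126 14
+     14 140
*     1960
dup   1960 1960
+     3920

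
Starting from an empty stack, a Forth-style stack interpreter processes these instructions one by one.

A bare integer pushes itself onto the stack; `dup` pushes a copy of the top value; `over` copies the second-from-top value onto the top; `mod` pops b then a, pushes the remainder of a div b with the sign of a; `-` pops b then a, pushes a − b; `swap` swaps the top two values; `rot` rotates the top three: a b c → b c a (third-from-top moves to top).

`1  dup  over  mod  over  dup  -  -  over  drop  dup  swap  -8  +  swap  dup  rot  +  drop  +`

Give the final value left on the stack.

1

1    -> 1
dup  -> 1 1
over -> 1 1 1
mod  -> 1 0
over -> 1 0 1
dup  -> 1 0 1 1
-    -> 1 0 0
-    -> 1 0
over -> 1 0 1
drop -> 1 0
dup  -> 1 0 0
swap -> 1 0 0
-8   -> 1 0 0 -8
+    -> 1 0 -8
swap -> 1 -8 0
dup  -> 1 -8 0 0
rot  -> 1 0 0 -8
+    -> 1 0 -8
drop -> 1 0
+    -> 1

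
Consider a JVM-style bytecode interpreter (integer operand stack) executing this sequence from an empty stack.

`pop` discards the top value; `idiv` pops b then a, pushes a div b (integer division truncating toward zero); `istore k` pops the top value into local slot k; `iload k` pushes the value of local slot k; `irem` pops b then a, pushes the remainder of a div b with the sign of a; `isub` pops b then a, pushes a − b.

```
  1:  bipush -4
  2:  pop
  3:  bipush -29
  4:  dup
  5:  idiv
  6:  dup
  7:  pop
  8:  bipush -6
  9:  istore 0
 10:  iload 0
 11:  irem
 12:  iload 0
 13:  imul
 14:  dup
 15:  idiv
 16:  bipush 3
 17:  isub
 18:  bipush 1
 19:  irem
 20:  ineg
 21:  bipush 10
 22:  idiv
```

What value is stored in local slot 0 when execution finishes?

-6

bipush -4  -> [-4]
pop        -> []
bipush -29 -> [-29]
dup        -> [-29, -29]
idiv       -> [1]
dup        -> [1, 1]
pop        -> [1]
bipush -6  -> [1, -6]
istore 0   -> [1]
iload 0    -> [1, -6]
irem       -> [1]
iload 0    -> [1, -6]
imul       -> [-6]
dup        -> [-6, -6]
idiv       -> [1]
bipush 3   -> [1, 3]
isub       -> [-2]
bipush 1   -> [-2, 1]
irem       -> [0]
ineg       -> [0]
bipush 10  -> [0, 10]
idiv       -> [0]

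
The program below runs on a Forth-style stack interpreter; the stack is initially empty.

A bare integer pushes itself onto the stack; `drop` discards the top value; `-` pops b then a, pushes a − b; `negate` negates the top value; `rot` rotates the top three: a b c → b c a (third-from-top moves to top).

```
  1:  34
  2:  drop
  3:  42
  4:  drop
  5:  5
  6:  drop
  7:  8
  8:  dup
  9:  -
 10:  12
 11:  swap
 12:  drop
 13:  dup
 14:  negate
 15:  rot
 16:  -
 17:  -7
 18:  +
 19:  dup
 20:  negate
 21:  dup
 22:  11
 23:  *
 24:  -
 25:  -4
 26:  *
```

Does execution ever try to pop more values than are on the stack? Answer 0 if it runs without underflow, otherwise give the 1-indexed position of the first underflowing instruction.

34     → 34
drop   → (empty)
42     → 42
drop   → (empty)
5      → 5
drop   → (empty)
8      → 8
dup    → 8 8
-      → 0
12     → 0 12
swap   → 12 0
drop   → 12
dup    → 12 12
negate → 12 -12
rot  — needs 3 operands, stack has 2 → underflow

15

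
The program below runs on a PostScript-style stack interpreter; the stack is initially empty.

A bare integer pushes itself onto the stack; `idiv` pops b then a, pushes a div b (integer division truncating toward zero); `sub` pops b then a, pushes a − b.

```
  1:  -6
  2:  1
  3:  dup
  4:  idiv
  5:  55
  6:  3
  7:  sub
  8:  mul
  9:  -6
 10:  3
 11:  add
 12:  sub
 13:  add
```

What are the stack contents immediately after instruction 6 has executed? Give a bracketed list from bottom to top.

[-6, 1, 55, 3]

-6    -6
1     -6 1
dup   -6 1 1
idiv  -6 1
55    -6 1 55
3     -6 1 55 3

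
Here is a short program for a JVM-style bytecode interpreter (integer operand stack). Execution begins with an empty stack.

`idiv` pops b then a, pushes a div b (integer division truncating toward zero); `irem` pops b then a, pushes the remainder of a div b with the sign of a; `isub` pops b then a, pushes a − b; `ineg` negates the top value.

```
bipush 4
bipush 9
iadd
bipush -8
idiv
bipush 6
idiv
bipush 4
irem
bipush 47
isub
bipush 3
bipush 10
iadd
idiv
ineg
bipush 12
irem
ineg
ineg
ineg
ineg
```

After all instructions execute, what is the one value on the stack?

3

bipush 4  -> 4
bipush 9  -> 4 9
iadd      -> 13
bipush -8 -> 13 -8
idiv      -> -1
bipush 6  -> -1 6
idiv      -> 0
bipush 4  -> 0 4
irem      -> 0
bipush 47 -> 0 47
isub      -> -47
bipush 3  -> -47 3
bipush 10 -> -47 3 10
iadd      -> -47 13
idiv      -> -3
ineg      -> 3
bipush 12 -> 3 12
irem      -> 3
ineg      -> -3
ineg      -> 3
ineg      -> -3
ineg      -> 3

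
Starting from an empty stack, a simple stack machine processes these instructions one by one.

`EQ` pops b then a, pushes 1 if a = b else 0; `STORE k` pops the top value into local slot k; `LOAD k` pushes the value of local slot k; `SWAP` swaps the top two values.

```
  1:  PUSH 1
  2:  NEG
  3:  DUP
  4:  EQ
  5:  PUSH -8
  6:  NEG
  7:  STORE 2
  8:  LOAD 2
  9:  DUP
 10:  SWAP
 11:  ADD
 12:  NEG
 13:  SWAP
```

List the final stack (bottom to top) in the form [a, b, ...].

PUSH 1  : [1]
NEG     : [-1]
DUP     : [-1, -1]
EQ      : [1]
PUSH -8 : [1, -8]
NEG     : [1, 8]
STORE 2 : [1]
LOAD 2  : [1, 8]
DUP     : [1, 8, 8]
SWAP    : [1, 8, 8]
ADD     : [1, 16]
NEG     : [1, -16]
SWAP    : [-16, 1]

[-16, 1]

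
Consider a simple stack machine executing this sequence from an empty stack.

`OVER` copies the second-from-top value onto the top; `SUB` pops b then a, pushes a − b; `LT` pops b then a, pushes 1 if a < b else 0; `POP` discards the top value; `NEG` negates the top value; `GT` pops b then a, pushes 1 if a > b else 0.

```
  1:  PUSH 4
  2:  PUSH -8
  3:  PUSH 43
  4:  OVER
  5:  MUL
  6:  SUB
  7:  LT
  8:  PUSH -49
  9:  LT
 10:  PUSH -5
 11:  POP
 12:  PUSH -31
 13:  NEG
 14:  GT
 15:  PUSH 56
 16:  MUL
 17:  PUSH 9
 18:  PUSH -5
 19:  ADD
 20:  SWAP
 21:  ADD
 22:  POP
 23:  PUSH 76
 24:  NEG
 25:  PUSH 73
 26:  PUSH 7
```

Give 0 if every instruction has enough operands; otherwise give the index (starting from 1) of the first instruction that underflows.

0

PUSH 4   : 4
PUSH -8  : 4 -8
PUSH 43  : 4 -8 43
OVER     : 4 -8 43 -8
MUL      : 4 -8 -344
SUB      : 4 336
LT       : 1
PUSH -49 : 1 -49
LT       : 0
PUSH -5  : 0 -5
POP      : 0
PUSH -31 : 0 -31
NEG      : 0 31
GT       : 0
PUSH 56  : 0 56
MUL      : 0
PUSH 9   : 0 9
PUSH -5  : 0 9 -5
ADD      : 0 4
SWAP     : 4 0
ADD      : 4
POP      : (empty)
PUSH 76  : 76
NEG      : -76
PUSH 73  : -76 73
PUSH 7   : -76 73 7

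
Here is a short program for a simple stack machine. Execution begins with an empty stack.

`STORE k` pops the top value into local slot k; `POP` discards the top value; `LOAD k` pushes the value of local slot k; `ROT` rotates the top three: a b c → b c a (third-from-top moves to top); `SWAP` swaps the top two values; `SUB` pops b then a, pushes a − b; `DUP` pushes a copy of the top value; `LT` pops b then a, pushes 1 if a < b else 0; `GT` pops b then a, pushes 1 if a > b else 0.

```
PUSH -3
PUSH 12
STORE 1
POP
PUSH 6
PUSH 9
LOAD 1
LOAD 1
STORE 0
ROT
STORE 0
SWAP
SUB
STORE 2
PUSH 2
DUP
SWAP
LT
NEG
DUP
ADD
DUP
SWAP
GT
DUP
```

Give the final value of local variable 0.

PUSH -3  [-3]
PUSH 12  [-3, 12]
STORE 1  [-3]
POP      []
PUSH 6   [6]
PUSH 9   [6, 9]
LOAD 1   [6, 9, 12]
LOAD 1   [6, 9, 12, 12]
STORE 0  [6, 9, 12]
ROT      [9, 12, 6]
STORE 0  [9, 12]
SWAP     [12, 9]
SUB      [3]
STORE 2  []
PUSH 2   [2]
DUP      [2, 2]
SWAP     [2, 2]
LT       [0]
NEG      [0]
DUP      [0, 0]
ADD      [0]
DUP      [0, 0]
SWAP     [0, 0]
GT       [0]
DUP      [0, 0]

6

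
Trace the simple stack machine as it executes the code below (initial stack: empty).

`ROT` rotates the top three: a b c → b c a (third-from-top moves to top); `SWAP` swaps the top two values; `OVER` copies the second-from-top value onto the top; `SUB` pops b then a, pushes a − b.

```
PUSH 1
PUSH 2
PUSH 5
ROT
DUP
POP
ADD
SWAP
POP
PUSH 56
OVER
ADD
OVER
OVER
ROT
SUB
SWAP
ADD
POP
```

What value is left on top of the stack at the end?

6

PUSH 1  : 1
PUSH 2  : 1 2
PUSH 5  : 1 2 5
ROT     : 2 5 1
DUP     : 2 5 1 1
POP     : 2 5 1
ADD     : 2 6
SWAP    : 6 2
POP     : 6
PUSH 56 : 6 56
OVER    : 6 56 6
ADD     : 6 62
OVER    : 6 62 6
OVER    : 6 62 6 62
ROT     : 6 6 62 62
SUB     : 6 6 0
SWAP    : 6 0 6
ADD     : 6 6
POP     : 6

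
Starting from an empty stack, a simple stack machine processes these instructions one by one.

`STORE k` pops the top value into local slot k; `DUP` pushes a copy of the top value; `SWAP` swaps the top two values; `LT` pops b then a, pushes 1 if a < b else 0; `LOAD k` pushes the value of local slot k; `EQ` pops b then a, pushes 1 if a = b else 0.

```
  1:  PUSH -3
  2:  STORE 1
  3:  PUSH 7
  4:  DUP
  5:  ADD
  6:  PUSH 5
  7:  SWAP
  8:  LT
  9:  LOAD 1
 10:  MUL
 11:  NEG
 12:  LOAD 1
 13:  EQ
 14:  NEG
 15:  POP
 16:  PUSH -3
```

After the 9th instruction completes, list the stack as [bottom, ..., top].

PUSH -3 → -3
STORE 1 → (empty)
PUSH 7  → 7
DUP     → 7 7
ADD     → 14
PUSH 5  → 14 5
SWAP    → 5 14
LT      → 1
LOAD 1  → 1 -3

[1, -3]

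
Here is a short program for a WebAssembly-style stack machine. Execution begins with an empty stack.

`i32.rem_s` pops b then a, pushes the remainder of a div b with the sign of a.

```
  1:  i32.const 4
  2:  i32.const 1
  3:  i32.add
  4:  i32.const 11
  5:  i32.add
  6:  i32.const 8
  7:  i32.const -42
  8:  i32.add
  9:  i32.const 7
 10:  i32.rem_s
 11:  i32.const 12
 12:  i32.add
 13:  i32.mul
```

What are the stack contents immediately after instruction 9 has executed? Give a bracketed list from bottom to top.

i32.const 4    [4]
i32.const 1    [4, 1]
i32.add        [5]
i32.const 11   [5, 11]
i32.add        [16]
i32.const 8    [16, 8]
i32.const -42  [16, 8, -42]
i32.add        [16, -34]
i32.const 7    [16, -34, 7]

[16, -34, 7]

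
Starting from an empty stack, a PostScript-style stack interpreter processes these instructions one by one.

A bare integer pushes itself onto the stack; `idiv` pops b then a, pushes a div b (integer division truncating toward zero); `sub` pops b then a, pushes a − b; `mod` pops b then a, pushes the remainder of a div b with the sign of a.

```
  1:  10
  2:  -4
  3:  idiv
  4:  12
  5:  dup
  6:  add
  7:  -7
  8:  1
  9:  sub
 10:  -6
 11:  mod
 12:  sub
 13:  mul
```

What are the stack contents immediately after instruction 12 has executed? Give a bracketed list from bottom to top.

[-2, 26]

10   → 10
-4   → 10 -4
idiv → -2
12   → -2 12
dup  → -2 12 12
add  → -2 24
-7   → -2 24 -7
1    → -2 24 -7 1
sub  → -2 24 -8
-6   → -2 24 -8 -6
mod  → -2 24 -2
sub  → -2 26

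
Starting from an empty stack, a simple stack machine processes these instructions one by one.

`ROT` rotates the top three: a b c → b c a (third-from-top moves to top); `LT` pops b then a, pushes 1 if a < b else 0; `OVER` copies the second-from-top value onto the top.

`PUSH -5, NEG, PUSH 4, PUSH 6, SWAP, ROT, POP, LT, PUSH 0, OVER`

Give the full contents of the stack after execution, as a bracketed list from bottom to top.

[0, 0, 0]

PUSH -5 -> -5
NEG     -> 5
PUSH 4  -> 5 4
PUSH 6  -> 5 4 6
SWAP    -> 5 6 4
ROT     -> 6 4 5
POP     -> 6 4
LT      -> 0
PUSH 0  -> 0 0
OVER    -> 0 0 0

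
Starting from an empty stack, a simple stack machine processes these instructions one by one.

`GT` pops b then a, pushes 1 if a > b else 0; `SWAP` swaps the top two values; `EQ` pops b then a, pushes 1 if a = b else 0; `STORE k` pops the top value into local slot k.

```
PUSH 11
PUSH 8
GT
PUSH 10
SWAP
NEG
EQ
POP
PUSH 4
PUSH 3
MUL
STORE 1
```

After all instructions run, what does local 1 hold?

PUSH 11 -> [11]
PUSH 8  -> [11, 8]
GT      -> [1]
PUSH 10 -> [1, 10]
SWAP    -> [10, 1]
NEG     -> [10, -1]
EQ      -> [0]
POP     -> []
PUSH 4  -> [4]
PUSH 3  -> [4, 3]
MUL     -> [12]
STORE 1 -> []

12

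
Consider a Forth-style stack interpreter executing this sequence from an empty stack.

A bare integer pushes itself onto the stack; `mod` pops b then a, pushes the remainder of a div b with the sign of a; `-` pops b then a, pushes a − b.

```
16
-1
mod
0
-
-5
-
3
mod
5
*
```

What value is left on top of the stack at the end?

10

16  : [16]
-1  : [16, -1]
mod : [0]
0   : [0, 0]
-   : [0]
-5  : [0, -5]
-   : [5]
3   : [5, 3]
mod : [2]
5   : [2, 5]
*   : [10]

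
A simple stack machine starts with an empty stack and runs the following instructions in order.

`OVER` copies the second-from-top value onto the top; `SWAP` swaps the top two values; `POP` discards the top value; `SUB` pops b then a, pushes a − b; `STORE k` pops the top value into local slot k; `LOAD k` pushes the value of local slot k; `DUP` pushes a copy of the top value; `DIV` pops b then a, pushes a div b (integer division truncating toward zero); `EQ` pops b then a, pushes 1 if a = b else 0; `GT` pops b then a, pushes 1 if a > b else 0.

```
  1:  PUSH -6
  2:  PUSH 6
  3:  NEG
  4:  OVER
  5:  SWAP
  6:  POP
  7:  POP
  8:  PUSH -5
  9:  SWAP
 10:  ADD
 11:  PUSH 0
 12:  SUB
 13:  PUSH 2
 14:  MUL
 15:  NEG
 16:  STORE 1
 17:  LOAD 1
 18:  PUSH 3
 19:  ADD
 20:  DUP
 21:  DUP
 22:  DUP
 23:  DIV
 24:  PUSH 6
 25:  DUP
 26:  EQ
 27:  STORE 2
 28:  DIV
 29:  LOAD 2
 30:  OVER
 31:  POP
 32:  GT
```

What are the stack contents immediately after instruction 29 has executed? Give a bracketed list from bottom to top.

[25, 25, 1]

PUSH -6 → -6
PUSH 6  → -6 6
NEG     → -6 -6
OVER    → -6 -6 -6
SWAP    → -6 -6 -6
POP     → -6 -6
POP     → -6
PUSH -5 → -6 -5
SWAP    → -5 -6
ADD     → -11
PUSH 0  → -11 0
SUB     → -11
PUSH 2  → -11 2
MUL     → -22
NEG     → 22
STORE 1 → (empty)
LOAD 1  → 22
PUSH 3  → 22 3
ADD     → 25
DUP     → 25 25
DUP     → 25 25 25
DUP     → 25 25 25 25
DIV     → 25 25 1
PUSH 6  → 25 25 1 6
DUP     → 25 25 1 6 6
EQ      → 25 25 1 1
STORE 2 → 25 25 1
DIV     → 25 25
LOAD 2  → 25 25 1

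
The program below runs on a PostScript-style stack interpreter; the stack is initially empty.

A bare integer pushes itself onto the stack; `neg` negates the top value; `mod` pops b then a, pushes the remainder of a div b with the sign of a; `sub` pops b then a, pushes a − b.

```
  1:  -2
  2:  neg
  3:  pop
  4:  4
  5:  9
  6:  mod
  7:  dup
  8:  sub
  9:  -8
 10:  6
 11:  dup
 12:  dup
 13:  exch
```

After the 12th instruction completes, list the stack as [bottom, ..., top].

-2  : -2
neg : 2
pop : (empty)
4   : 4
9   : 4 9
mod : 4
dup : 4 4
sub : 0
-8  : 0 -8
6   : 0 -8 6
dup : 0 -8 6 6
dup : 0 -8 6 6 6

[0, -8, 6, 6, 6]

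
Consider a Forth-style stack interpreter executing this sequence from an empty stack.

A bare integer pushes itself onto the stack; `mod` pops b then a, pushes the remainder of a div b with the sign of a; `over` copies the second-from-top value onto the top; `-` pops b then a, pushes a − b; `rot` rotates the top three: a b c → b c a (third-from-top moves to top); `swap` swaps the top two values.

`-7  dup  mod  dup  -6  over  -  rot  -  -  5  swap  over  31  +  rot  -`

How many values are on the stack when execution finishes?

-7   -> -7
dup  -> -7 -7
mod  -> 0
dup  -> 0 0
-6   -> 0 0 -6
over -> 0 0 -6 0
-    -> 0 0 -6
rot  -> 0 -6 0
-    -> 0 -6
-    -> 6
5    -> 6 5
swap -> 5 6
over -> 5 6 5
31   -> 5 6 5 31
+    -> 5 6 36
rot  -> 6 36 5
-    -> 6 31

2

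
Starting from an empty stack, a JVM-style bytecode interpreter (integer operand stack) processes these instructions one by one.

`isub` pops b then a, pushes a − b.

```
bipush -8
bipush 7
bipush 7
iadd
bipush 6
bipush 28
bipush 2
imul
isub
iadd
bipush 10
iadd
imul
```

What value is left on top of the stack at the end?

208

bipush -8  -8
bipush 7   -8 7
bipush 7   -8 7 7
iadd       -8 14
bipush 6   -8 14 6
bipush 28  -8 14 6 28
bipush 2   -8 14 6 28 2
imul       -8 14 6 56
isub       -8 14 -50
iadd       -8 -36
bipush 10  -8 -36 10
iadd       -8 -26
imul       208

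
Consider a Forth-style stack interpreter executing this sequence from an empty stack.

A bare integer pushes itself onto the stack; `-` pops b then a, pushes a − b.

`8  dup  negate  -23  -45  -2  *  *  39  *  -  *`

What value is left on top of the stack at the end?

8      → [8]
dup    → [8, 8]
negate → [8, -8]
-23    → [8, -8, -23]
-45    → [8, -8, -23, -45]
-2     → [8, -8, -23, -45, -2]
*      → [8, -8, -23, 90]
*      → [8, -8, -2070]
39     → [8, -8, -2070, 39]
*      → [8, -8, -80730]
-      → [8, 80722]
*      → [645776]

645776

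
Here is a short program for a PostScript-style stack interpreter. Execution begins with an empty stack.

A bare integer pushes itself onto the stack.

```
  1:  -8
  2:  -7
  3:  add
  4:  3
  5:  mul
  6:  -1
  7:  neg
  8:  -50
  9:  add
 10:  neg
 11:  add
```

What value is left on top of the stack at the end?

-8  : [-8]
-7  : [-8, -7]
add : [-15]
3   : [-15, 3]
mul : [-45]
-1  : [-45, -1]
neg : [-45, 1]
-50 : [-45, 1, -50]
add : [-45, -49]
neg : [-45, 49]
add : [4]

4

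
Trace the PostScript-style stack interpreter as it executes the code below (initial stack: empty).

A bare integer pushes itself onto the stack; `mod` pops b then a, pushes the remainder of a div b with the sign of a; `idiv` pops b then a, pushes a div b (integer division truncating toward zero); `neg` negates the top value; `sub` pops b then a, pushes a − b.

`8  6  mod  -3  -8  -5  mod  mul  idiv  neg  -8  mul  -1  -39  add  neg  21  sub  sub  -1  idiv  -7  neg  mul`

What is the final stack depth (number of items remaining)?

1

8    → 8
6    → 8 6
mod  → 2
-3   → 2 -3
-8   → 2 -3 -8
-5   → 2 -3 -8 -5
mod  → 2 -3 -3
mul  → 2 9
idiv → 0
neg  → 0
-8   → 0 -8
mul  → 0
-1   → 0 -1
-39  → 0 -1 -39
add  → 0 -40
neg  → 0 40
21   → 0 40 21
sub  → 0 19
sub  → -19
-1   → -19 -1
idiv → 19
-7   → 19 -7
neg  → 19 7
mul  → 133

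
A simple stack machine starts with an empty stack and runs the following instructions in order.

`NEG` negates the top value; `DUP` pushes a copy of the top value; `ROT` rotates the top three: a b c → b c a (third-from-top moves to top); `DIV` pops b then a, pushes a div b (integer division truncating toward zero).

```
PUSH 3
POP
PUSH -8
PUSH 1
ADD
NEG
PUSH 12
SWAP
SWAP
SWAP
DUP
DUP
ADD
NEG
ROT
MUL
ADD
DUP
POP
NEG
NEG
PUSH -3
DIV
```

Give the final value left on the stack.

53

PUSH 3  : 3
POP     : (empty)
PUSH -8 : -8
PUSH 1  : -8 1
ADD     : -7
NEG     : 7
PUSH 12 : 7 12
SWAP    : 12 7
SWAP    : 7 12
SWAP    : 12 7
DUP     : 12 7 7
DUP     : 12 7 7 7
ADD     : 12 7 14
NEG     : 12 7 -14
ROT     : 7 -14 12
MUL     : 7 -168
ADD     : -161
DUP     : -161 -161
POP     : -161
NEG     : 161
NEG     : -161
PUSH -3 : -161 -3
DIV     : 53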